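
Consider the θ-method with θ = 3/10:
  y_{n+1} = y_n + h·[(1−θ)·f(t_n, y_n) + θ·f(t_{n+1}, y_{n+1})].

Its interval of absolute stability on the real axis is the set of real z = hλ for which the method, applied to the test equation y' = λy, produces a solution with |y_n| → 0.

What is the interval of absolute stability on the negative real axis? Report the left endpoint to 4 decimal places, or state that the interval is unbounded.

(-5.0000, 0).

Test eqn y'=λy, z=hλ:
  y_{n+1} = y_n + z·[7/10·y_n + 3/10·y_{n+1}] ⇒ (1 − 3/10z)y_{n+1} = (1 + 7/10z)y_n
  so R(z) = (1 + 7/10z)/(1 − 3/10z).

Boundary: |R(x)|=1, x<0.
x=-0.43: |R|=0.6191
R=−1: 1+7/10x = −1+3/10x ⇒ -2/5x=2 ⇒ x=2/(-2/5)=-5.0000
Confirm numerically:
  x=-3.922: |R|=0.80189 <1
  x=-3.522: |R|=0.71254 <1
  x=-3.428: |R|=0.69000 <1
  x=-5.543: |R|=1.08157 >1
  x=-5.156: |R|=1.02450 >1
So |R|<1 on (-5.0000, 0).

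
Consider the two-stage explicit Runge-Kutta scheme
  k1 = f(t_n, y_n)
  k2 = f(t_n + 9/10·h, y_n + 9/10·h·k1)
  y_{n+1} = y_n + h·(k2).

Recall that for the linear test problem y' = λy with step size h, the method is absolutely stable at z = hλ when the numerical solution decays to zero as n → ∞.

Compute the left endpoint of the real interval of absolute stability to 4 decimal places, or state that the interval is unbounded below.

Test eqn y'=λy, z=hλ:
  k1=λy_n ⇒ h·k1=z·y_n;  k2=λ(1+9/10z)y_n ⇒ h·k2=z(1+9/10z)y_n
  y_{n+1}/y_n = 1 + z(1+9/10z) = 1 + z + 9/10z²
  Hence R(z) = 1 + z + 9/10z².

Solve |R(x)|<1 on ℝ⁻.
x=-0.56: |R|=0.7222
R=1: x+9/10x²=0 ⇒ x=−10/9=-1.1111; min R=1−1/(4·9/10)=0.7222>−1
Confirm numerically:
  x=-1.048: |R|=0.94047 <1
  x=-0.869: |R|=0.81064 <1
  x=-0.776: |R|=0.76596 <1
  x=-0.634: |R|=0.72776 <1
  x=-1.696: |R|=1.89277 >1
  x=-1.534: |R|=1.58384 >1
  x=-1.360: |R|=1.30464 >1
Stable set (-1.1111, 0).

left endpoint -1.1111.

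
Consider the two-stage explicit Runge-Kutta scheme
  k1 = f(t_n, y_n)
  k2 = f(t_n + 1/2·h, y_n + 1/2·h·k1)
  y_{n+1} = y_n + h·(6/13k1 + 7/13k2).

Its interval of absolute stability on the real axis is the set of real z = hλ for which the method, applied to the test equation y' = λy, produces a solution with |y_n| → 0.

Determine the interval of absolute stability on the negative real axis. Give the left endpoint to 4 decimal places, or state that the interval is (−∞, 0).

On y'=λy, z=hλ:
  k1=λy_n ⇒ h·k1=z·y_n;  k2=λ(1+1/2z)y_n ⇒ h·k2=z(1+1/2z)y_n
  y_{n+1}/y_n = 1 + 6/13z + 7/13z(1+1/2z) = 1 + z + 7/26z²
  R(z) = 1 + z + 7/26z².

Need |R(x)|<1, x<0.
x=-1.23: |R|=0.1773
R=1: x+7/26x²=0 ⇒ x=−26/7=-3.7143; min R=1−1/(4·7/26)=0.0714>−1
Confirm numerically:
  x=-3.580: |R|=0.87057 <1
  x=-2.817: |R|=0.31948 <1
  x=-2.768: |R|=0.29480 <1
  x=-4.068: |R|=1.38740 >1
  x=-4.000: |R|=1.30769 >1
  x=-3.783: |R|=1.06999 >1
Stable set (-3.7143, 0).

z∈(-3.7143,0).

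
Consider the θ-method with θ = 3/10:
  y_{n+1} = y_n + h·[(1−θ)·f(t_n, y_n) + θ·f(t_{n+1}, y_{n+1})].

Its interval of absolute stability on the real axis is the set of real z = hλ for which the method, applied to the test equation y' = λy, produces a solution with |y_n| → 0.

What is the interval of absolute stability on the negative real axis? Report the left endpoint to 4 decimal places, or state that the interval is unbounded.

Set f=λy, z=hλ:
  y_{n+1} = y_n + z·[7/10·y_n + 3/10·y_{n+1}] ⇒ (1 − 3/10z)y_{n+1} = (1 + 7/10z)y_n
  Hence R(z) = (1 + 7/10z)/(1 − 3/10z).

Need |R(x)|<1, x<0.
x=-0.38: |R|=0.6589
R=−1: 1+7/10x = −1+3/10x ⇒ -2/5x=2 ⇒ x=2/(-2/5)=-5.0000
Confirm numerically:
  x=-4.678: |R|=0.94641 <1
  x=-3.500: |R|=0.70732 <1
  x=-2.195: |R|=0.32349 <1
  x=-2.064: |R|=0.27470 <1
  x=-5.278: |R|=1.04304 >1
  x=-5.195: |R|=1.03049 >1
Stable set (-5.0000, 0).

(-5.0000, 0).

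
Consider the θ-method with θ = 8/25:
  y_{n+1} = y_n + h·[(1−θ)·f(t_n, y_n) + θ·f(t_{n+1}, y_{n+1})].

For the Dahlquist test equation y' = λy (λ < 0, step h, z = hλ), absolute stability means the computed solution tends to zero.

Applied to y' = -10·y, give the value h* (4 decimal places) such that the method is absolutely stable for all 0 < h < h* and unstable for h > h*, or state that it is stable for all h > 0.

Test eqn y'=λy, z=hλ:
  y_{n+1} = y_n + z·[17/25·y_n + 8/25·y_{n+1}] ⇒ (1 − 8/25z)y_{n+1} = (1 + 17/25z)y_n
  ⇒ R(z) = (1 + 17/25z)/(1 − 8/25z).

Solve |R(x)|<1 on ℝ⁻.
x=-1.35: |R|=0.0573
R=−1: 1+17/25x = −1+8/25x ⇒ -9/25x=2 ⇒ x=2/(-9/25)=-5.5556
Confirm numerically:
  x=-4.937: |R|=0.91368 <1
  x=-3.945: |R|=0.74372 <1
  x=-3.932: |R|=0.74118 <1
  x=-2.959: |R|=0.51987 <1
  x=-5.891: |R|=1.04186 >1
  x=-5.714: |R|=1.02017 >1
Interval (-5.5556, 0).

(-5.5556,0); λ=-10 ⇒ h* = (50/9)/10 = 0.5556.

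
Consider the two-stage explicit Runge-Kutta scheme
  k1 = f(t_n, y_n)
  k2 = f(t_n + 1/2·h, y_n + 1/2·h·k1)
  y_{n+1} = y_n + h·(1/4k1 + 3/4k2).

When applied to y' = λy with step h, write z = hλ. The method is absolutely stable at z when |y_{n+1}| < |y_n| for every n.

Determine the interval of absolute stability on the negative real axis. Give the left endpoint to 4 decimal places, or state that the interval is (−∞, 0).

(-2.6667, 0).

On y'=λy, z=hλ:
  k1=λy_n ⇒ h·k1=z·y_n;  k2=λ(1+1/2z)y_n ⇒ h·k2=z(1+1/2z)y_n
  y_{n+1}/y_n = 1 + 1/4z + 3/4z(1+1/2z) = 1 + z + 3/8z²
  ⇒ R(z) = 1 + z + 3/8z².

Solve |R(x)|<1 on ℝ⁻.
x=-1.31: |R|=0.3335
R=1: x+3/8x²=0 ⇒ x=−8/3=-2.6667; min R=1−1/(4·3/8)=0.3333>−1
Confirm numerically:
  x=-2.130: |R|=0.57134 <1
  x=-2.036: |R|=0.51849 <1
  x=-1.295: |R|=0.33388 <1
  x=-1.208: |R|=0.33922 <1
  x=-3.050: |R|=1.43844 >1
  x=-2.825: |R|=1.16773 >1
Stable set (-2.6667, 0).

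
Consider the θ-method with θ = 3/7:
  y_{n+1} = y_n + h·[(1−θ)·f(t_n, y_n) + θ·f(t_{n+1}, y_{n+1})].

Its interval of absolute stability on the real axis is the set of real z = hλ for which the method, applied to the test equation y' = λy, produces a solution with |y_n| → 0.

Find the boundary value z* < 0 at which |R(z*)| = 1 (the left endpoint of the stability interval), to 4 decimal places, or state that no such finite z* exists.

z* = -14.0000.

On y'=λy, z=hλ:
  y_{n+1} = y_n + z·[4/7·y_n + 3/7·y_{n+1}] ⇒ (1 − 3/7z)y_{n+1} = (1 + 4/7z)y_n
  so R(z) = (1 + 4/7z)/(1 − 3/7z).

Solve |R(x)|<1 on ℝ⁻.
x=-1.23: |R|=0.1946
R=−1: 1+4/7x = −1+3/7x ⇒ -1/7x=2 ⇒ x=2/(-1/7)=-14.0000
Confirm numerically:
  x=-13.886: |R|=0.99766 <1
  x=-9.568: |R|=0.87587 <1
  x=-8.341: |R|=0.82328 <1
  x=-8.128: |R|=0.81290 <1
  x=-14.380: |R|=1.00758 >1
  x=-14.214: |R|=1.00431 >1
  x=-14.028: |R|=1.00057 >1
Stable set (-14.0000, 0).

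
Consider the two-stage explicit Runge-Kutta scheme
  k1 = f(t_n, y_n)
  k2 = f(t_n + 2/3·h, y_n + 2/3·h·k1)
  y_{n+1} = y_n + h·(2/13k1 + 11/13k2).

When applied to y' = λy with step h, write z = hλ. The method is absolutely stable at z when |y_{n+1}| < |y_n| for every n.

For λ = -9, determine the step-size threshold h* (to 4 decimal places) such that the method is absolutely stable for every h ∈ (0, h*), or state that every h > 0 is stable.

Test eqn y'=λy, z=hλ:
  k1=λy_n ⇒ h·k1=z·y_n;  k2=λ(1+2/3z)y_n ⇒ h·k2=z(1+2/3z)y_n
  y_{n+1}/y_n = 1 + 2/13z + 11/13z(1+2/3z) = 1 + z + 22/39z²
  ⇒ R(z) = 1 + z + 22/39z².

Solve |R(x)|<1 on ℝ⁻.
x=-0.59: |R|=0.6064
R=1: x+22/39x²=0 ⇒ x=−39/22=-1.7727; min R=1−1/(4·22/39)=0.5568>−1
Confirm numerically:
  x=-1.436: |R|=0.72723 <1
  x=-1.234: |R|=0.62499 <1
  x=-1.226: |R|=0.62189 <1
  x=-2.206: |R|=1.53917 >1
  x=-2.200: |R|=1.53026 >1
  x=-1.912: |R|=1.15021 >1
So |R|<1 on (-1.7727, 0).

(-1.7727,0); λ=-9 ⇒ h* = (39/22)/9 = 0.1970.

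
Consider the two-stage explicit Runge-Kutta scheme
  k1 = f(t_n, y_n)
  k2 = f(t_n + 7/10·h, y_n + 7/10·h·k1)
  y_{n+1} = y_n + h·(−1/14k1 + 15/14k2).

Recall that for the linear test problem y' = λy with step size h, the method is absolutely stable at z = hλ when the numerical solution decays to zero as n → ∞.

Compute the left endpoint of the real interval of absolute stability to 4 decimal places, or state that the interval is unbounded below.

Set f=λy, z=hλ:
  k1=λy_n ⇒ h·k1=z·y_n;  k2=λ(1+7/10z)y_n ⇒ h·k2=z(1+7/10z)y_n
  y_{n+1}/y_n = 1 − 1/14z + 15/14z(1+7/10z) = 1 + z + 3/4z²
  ⇒ R(z) = 1 + z + 3/4z².

Boundary: |R(x)|=1, x<0.
x=-1.79: |R|=1.6131
R=1: x+3/4x²=0 ⇒ x=−4/3=-1.3333; min R=1−1/(4·3/4)=0.6667>−1
Confirm numerically:
  x=-1.256: |R|=0.92715 <1
  x=-0.834: |R|=0.68767 <1
  x=-0.827: |R|=0.68595 <1
  x=-1.932: |R|=1.86747 >1
  x=-1.540: |R|=1.23870 >1
  x=-1.520: |R|=1.21280 >1
So |R|<1 on (-1.3333, 0).

z* = -1.3333.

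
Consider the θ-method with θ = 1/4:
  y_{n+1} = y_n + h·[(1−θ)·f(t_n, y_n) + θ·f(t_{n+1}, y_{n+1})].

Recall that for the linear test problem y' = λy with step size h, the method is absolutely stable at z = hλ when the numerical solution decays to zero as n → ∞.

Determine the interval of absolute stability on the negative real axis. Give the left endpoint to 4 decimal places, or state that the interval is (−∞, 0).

z∈(-4.0000,0).

Test eqn y'=λy, z=hλ:
  y_{n+1} = y_n + z·[3/4·y_n + 1/4·y_{n+1}] ⇒ (1 − 1/4z)y_{n+1} = (1 + 3/4z)y_n
  R(z) = (1 + 3/4z)/(1 − 1/4z).

Solve |R(x)|<1 on ℝ⁻.
x=-1.61: |R|=0.1480
R=−1: 1+3/4x = −1+1/4x ⇒ -1/2x=2 ⇒ x=2/(-1/2)=-4.0000
Confirm numerically:
  x=-3.438: |R|=0.84888 <1
  x=-3.181: |R|=0.77190 <1
  x=-2.573: |R|=0.56580 <1
  x=-2.241: |R|=0.43631 <1
  x=-4.562: |R|=1.13128 >1
  x=-4.391: |R|=1.09320 >1
  x=-4.049: |R|=1.01218 >1
So |R|<1 on (-4.0000, 0).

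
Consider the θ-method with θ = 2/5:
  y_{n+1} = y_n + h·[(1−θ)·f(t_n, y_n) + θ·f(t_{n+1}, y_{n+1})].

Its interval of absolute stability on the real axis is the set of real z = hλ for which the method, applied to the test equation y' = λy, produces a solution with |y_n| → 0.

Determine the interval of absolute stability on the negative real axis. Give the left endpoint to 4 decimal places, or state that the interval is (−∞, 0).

With y'=λy (z=hλ):
  y_{n+1} = y_n + z·[3/5·y_n + 2/5·y_{n+1}] ⇒ (1 − 2/5z)y_{n+1} = (1 + 3/5z)y_n
  Hence R(z) = (1 + 3/5z)/(1 − 2/5z).

Need |R(x)|<1, x<0.
x=-1.68: |R|=0.0048
R=−1: 1+3/5x = −1+2/5x ⇒ -1/5x=2 ⇒ x=2/(-1/5)=-10.0000
Confirm numerically:
  x=-9.159: |R|=0.96393 <1
  x=-6.979: |R|=0.84065 <1
  x=-5.305: |R|=0.69923 <1
  x=-4.942: |R|=0.66017 <1
  x=-10.130: |R|=1.00515 >1
  x=-10.056: |R|=1.00223 >1
Stable set (-10.0000, 0).

(-10.0000, 0).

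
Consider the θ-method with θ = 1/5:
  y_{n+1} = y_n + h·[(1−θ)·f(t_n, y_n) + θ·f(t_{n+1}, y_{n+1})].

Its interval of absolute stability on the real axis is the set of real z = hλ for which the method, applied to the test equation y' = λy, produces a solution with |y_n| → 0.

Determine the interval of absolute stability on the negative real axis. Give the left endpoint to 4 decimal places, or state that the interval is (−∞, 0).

(-3.3333, 0).

Set f=λy, z=hλ:
  y_{n+1} = y_n + z·[4/5·y_n + 1/5·y_{n+1}] ⇒ (1 − 1/5z)y_{n+1} = (1 + 4/5z)y_n
  ⇒ R(z) = (1 + 4/5z)/(1 − 1/5z).

Boundary: |R(x)|=1, x<0.
x=-1.58: |R|=0.2006
R=−1: 1+4/5x = −1+1/5x ⇒ -3/5x=2 ⇒ x=2/(-3/5)=-3.3333
Confirm numerically:
  x=-3.220: |R|=0.95864 <1
  x=-2.991: |R|=0.87148 <1
  x=-2.769: |R|=0.78208 <1
  x=-1.852: |R|=0.35143 <1
  x=-3.882: |R|=1.18532 >1
  x=-3.714: |R|=1.13105 >1
  x=-3.463: |R|=1.04596 >1
Interval (-3.3333, 0).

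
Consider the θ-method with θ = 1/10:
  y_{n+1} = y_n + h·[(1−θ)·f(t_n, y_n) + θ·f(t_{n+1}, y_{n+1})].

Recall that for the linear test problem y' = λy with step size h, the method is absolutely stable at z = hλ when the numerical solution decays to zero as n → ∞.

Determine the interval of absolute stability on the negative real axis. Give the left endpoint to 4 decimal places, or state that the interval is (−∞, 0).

On y'=λy, z=hλ:
  y_{n+1} = y_n + z·[9/10·y_n + 1/10·y_{n+1}] ⇒ (1 − 1/10z)y_{n+1} = (1 + 9/10z)y_n
  R(z) = (1 + 9/10z)/(1 − 1/10z).

Need |R(x)|<1, x<0.
x=-1.63: |R|=0.4015
R=−1: 1+9/10x = −1+1/10x ⇒ -4/5x=2 ⇒ x=2/(-4/5)=-2.5000
Confirm numerically:
  x=-2.035: |R|=0.69090 <1
  x=-1.905: |R|=0.60017 <1
  x=-1.614: |R|=0.38970 <1
  x=-1.232: |R|=0.09687 <1
  x=-2.947: |R|=1.27620 >1
  x=-2.651: |R|=1.09549 >1
  x=-2.597: |R|=1.06160 >1
So |R|<1 on (-2.5000, 0).

z∈(-2.5000,0).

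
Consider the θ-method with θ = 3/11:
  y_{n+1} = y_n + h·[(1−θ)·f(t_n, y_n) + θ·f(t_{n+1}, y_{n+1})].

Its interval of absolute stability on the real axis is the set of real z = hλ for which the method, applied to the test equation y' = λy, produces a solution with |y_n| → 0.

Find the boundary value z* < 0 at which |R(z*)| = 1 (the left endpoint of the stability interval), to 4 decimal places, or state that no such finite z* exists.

left endpoint -4.4000.

With y'=λy (z=hλ):
  y_{n+1} = y_n + z·[8/11·y_n + 3/11·y_{n+1}] ⇒ (1 − 3/11z)y_{n+1} = (1 + 8/11z)y_n
  ⇒ R(z) = (1 + 8/11z)/(1 − 3/11z).

Boundary: |R(x)|=1, x<0.
x=-1.73: |R|=0.1754
R=−1: 1+8/11x = −1+3/11x ⇒ -5/11x=2 ⇒ x=2/(-5/11)=-4.4000
Confirm numerically:
  x=-4.207: |R|=0.95915 <1
  x=-3.829: |R|=0.87304 <1
  x=-1.947: |R|=0.27172 <1
  x=-4.738: |R|=1.06703 >1
  x=-4.718: |R|=1.06321 >1
  x=-4.591: |R|=1.03855 >1
Stable set (-4.4000, 0).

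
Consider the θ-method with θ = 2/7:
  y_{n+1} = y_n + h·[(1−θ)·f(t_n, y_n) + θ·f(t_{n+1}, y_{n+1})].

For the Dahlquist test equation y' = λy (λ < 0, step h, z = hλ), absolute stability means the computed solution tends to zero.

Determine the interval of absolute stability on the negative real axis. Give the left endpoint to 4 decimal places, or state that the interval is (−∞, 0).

(-4.6667, 0).

Set f=λy, z=hλ:
  y_{n+1} = y_n + z·[5/7·y_n + 2/7·y_{n+1}] ⇒ (1 − 2/7z)y_{n+1} = (1 + 5/7z)y_n
  ⇒ R(z) = (1 + 5/7z)/(1 − 2/7z).

Find x<0 with |R(x)|<1.
x=-1.64: |R|=0.1167
R=−1: 1+5/7x = −1+2/7x ⇒ -3/7x=2 ⇒ x=2/(-3/7)=-4.6667
Confirm numerically:
  x=-4.494: |R|=0.96760 <1
  x=-2.308: |R|=0.39084 <1
  x=-2.275: |R|=0.37879 <1
  x=-5.202: |R|=1.09228 >1
  x=-5.099: |R|=1.07542 >1
So |R|<1 on (-4.6667, 0).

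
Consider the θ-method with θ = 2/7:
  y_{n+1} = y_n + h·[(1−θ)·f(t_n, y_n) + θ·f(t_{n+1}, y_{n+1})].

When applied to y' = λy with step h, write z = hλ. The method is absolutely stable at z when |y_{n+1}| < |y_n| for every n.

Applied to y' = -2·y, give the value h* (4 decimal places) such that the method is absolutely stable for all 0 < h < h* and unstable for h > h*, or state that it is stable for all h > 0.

On y'=λy, z=hλ:
  y_{n+1} = y_n + z·[5/7·y_n + 2/7·y_{n+1}] ⇒ (1 − 2/7z)y_{n+1} = (1 + 5/7z)y_n
  so R(z) = (1 + 5/7z)/(1 − 2/7z).

Solve |R(x)|<1 on ℝ⁻.
x=-0.99: |R|=0.2283
R=−1: 1+5/7x = −1+2/7x ⇒ -3/7x=2 ⇒ x=2/(-3/7)=-4.6667
Confirm numerically:
  x=-2.310: |R|=0.39157 <1
  x=-1.956: |R|=0.25477 <1
  x=-1.899: |R|=0.23106 <1
  x=-5.124: |R|=1.07955 >1
  x=-4.937: |R|=1.04806 >1
  x=-4.845: |R|=1.03206 >1
So |R|<1 on (-4.6667, 0).

(-4.6667,0); λ=-2 ⇒ h* = (14/3)/2 = 2.3333.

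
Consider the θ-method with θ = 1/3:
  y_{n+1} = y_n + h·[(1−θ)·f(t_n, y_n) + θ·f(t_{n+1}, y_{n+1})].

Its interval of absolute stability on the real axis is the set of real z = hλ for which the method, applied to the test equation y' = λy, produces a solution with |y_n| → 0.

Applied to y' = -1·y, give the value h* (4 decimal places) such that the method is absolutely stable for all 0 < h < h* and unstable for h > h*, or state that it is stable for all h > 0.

(-6.0000,0); λ=-1 ⇒ h* = (6)/1 = 6.0000.

Set f=λy, z=hλ:
  y_{n+1} = y_n + z·[2/3·y_n + 1/3·y_{n+1}] ⇒ (1 − 1/3z)y_{n+1} = (1 + 2/3z)y_n
  Hence R(z) = (1 + 2/3z)/(1 − 1/3z).

Need |R(x)|<1, x<0.
x=-1.1: |R|=0.1951
R=−1: 1+2/3x = −1+1/3x ⇒ -1/3x=2 ⇒ x=2/(-1/3)=-6.0000
Confirm numerically:
  x=-3.762: |R|=0.66903 <1
  x=-3.040: |R|=0.50993 <1
  x=-2.956: |R|=0.48892 <1
  x=-2.782: |R|=0.44345 <1
  x=-6.086: |R|=1.00947 >1
  x=-6.082: |R|=1.00903 >1
  x=-6.039: |R|=1.00431 >1
Interval (-6.0000, 0).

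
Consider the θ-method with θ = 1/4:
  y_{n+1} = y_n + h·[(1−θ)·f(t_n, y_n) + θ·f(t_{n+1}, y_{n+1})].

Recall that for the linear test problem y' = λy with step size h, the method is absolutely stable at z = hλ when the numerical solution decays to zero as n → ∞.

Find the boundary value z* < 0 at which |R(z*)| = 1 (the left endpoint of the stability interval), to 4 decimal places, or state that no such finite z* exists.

left endpoint -4.0000.

With y'=λy (z=hλ):
  y_{n+1} = y_n + z·[3/4·y_n + 1/4·y_{n+1}] ⇒ (1 − 1/4z)y_{n+1} = (1 + 3/4z)y_n
  R(z) = (1 + 3/4z)/(1 − 1/4z).

Need |R(x)|<1, x<0.
x=-1.15: |R|=0.1068
R=−1: 1+3/4x = −1+1/4x ⇒ -1/2x=2 ⇒ x=2/(-1/2)=-4.0000
Confirm numerically:
  x=-2.992: |R|=0.71167 <1
  x=-2.710: |R|=0.61550 <1
  x=-2.050: |R|=0.35537 <1
  x=-4.574: |R|=1.13389 >1
  x=-4.543: |R|=1.12712 >1
  x=-4.083: |R|=1.02054 >1
Stable set (-4.0000, 0).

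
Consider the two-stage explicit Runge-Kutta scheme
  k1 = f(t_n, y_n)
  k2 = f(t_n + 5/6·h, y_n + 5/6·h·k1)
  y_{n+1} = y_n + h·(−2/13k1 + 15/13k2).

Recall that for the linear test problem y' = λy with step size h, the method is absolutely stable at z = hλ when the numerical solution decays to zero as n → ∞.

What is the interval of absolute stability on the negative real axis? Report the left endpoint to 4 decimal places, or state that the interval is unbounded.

With y'=λy (z=hλ):
  k1=λy_n ⇒ h·k1=z·y_n;  k2=λ(1+5/6z)y_n ⇒ h·k2=z(1+5/6z)y_n
  y_{n+1}/y_n = 1 − 2/13z + 15/13z(1+5/6z) = 1 + z + 25/26z²
  R(z) = 1 + z + 25/26z².

Need |R(x)|<1, x<0.
x=-0.7: |R|=0.7712
R=1: x+25/26x²=0 ⇒ x=−26/25=-1.0400; min R=1−1/(4·25/26)=0.7400>−1
Confirm numerically:
  x=-0.955: |R|=0.92195 <1
  x=-0.636: |R|=0.75294 <1
  x=-0.496: |R|=0.74055 <1
  x=-1.415: |R|=1.51022 >1
  x=-1.199: |R|=1.18331 >1
So |R|<1 on (-1.0400, 0).

z∈(-1.0400,0).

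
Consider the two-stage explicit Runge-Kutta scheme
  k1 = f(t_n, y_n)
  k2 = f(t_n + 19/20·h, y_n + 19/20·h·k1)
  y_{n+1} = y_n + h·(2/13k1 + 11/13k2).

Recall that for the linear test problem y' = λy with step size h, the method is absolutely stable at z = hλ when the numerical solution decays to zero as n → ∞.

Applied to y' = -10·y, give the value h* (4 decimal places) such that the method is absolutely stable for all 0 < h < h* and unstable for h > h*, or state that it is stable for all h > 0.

On y'=λy, z=hλ:
  k1=λy_n ⇒ h·k1=z·y_n;  k2=λ(1+19/20z)y_n ⇒ h·k2=z(1+19/20z)y_n
  y_{n+1}/y_n = 1 + 2/13z + 11/13z(1+19/20z) = 1 + z + 209/260z²
  ⇒ R(z) = 1 + z + 209/260z².

Boundary: |R(x)|=1, x<0.
x=-0.61: |R|=0.6891
R=1: x+209/260x²=0 ⇒ x=−260/209=-1.2440; min R=1−1/(4·209/260)=0.6890>−1
Confirm numerically:
  x=-1.205: |R|=0.96220 <1
  x=-1.133: |R|=0.89889 <1
  x=-1.012: |R|=0.81125 <1
  x=-1.460: |R|=1.25348 >1
  x=-1.420: |R|=1.20088 >1
  x=-1.389: |R|=1.16188 >1
So |R|<1 on (-1.2440, 0).

(-1.2440,0); λ=-10 ⇒ h* = (260/209)/10 = 0.1244.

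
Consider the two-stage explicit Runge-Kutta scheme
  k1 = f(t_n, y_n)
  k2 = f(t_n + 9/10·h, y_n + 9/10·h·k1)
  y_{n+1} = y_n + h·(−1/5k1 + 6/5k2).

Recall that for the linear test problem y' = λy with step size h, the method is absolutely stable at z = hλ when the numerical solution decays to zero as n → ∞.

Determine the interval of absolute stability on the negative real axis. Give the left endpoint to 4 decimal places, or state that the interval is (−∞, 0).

On y'=λy, z=hλ:
  k1=λy_n ⇒ h·k1=z·y_n;  k2=λ(1+9/10z)y_n ⇒ h·k2=z(1+9/10z)y_n
  y_{n+1}/y_n = 1 − 1/5z + 6/5z(1+9/10z) = 1 + z + 27/25z²
  ⇒ R(z) = 1 + z + 27/25z².

Need |R(x)|<1, x<0.
x=-0.51: |R|=0.7709
R=1: x+27/25x²=0 ⇒ x=−25/27=-0.9259; min R=1−1/(4·27/25)=0.7685>−1
Confirm numerically:
  x=-0.876: |R|=0.95277 <1
  x=-0.831: |R|=0.91481 <1
  x=-0.696: |R|=0.82717 <1
  x=-0.625: |R|=0.79688 <1
  x=-1.460: |R|=1.84213 >1
  x=-0.980: |R|=1.05723 >1
Interval (-0.9259, 0).

(-0.9259, 0).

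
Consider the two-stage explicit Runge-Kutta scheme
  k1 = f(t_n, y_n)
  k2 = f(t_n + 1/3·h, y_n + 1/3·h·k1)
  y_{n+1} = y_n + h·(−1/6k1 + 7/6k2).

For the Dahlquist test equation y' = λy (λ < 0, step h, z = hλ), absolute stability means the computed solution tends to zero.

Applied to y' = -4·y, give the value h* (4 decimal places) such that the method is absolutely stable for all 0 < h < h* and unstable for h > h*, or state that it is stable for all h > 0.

(-2.5714,0); λ=-4 ⇒ h* = (18/7)/4 = 0.6429.

On y'=λy, z=hλ:
  k1=λy_n ⇒ h·k1=z·y_n;  k2=λ(1+1/3z)y_n ⇒ h·k2=z(1+1/3z)y_n
  y_{n+1}/y_n = 1 − 1/6z + 7/6z(1+1/3z) = 1 + z + 7/18z²
  Hence R(z) = 1 + z + 7/18z².

Boundary: |R(x)|=1, x<0.
x=-0.94: |R|=0.4036
R=1: x+7/18x²=0 ⇒ x=−18/7=-2.5714; min R=1−1/(4·7/18)=0.3571>−1
Confirm numerically:
  x=-1.781: |R|=0.45254 <1
  x=-1.666: |R|=0.41338 <1
  x=-1.631: |R|=0.40351 <1
  x=-1.142: |R|=0.36517 <1
  x=-2.949: |R|=1.43301 >1
  x=-2.939: |R|=1.42011 >1
  x=-2.772: |R|=1.21622 >1
So |R|<1 on (-2.5714, 0).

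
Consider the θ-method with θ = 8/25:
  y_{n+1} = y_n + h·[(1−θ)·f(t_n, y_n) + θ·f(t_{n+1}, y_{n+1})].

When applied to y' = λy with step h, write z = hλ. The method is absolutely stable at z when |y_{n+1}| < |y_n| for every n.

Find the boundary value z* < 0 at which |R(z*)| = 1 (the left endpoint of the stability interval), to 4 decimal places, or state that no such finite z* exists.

left endpoint -5.5556.

Test eqn y'=λy, z=hλ:
  y_{n+1} = y_n + z·[17/25·y_n + 8/25·y_{n+1}] ⇒ (1 − 8/25z)y_{n+1} = (1 + 17/25z)y_n
  R(z) = (1 + 17/25z)/(1 − 8/25z).

Boundary: |R(x)|=1, x<0.
x=-1.51: |R|=0.0181
R=−1: 1+17/25x = −1+8/25x ⇒ -9/25x=2 ⇒ x=2/(-9/25)=-5.5556
Confirm numerically:
  x=-4.465: |R|=0.83836 <1
  x=-4.427: |R|=0.83188 <1
  x=-4.126: |R|=0.77820 <1
  x=-2.933: |R|=0.51298 <1
  x=-5.903: |R|=1.04330 >1
  x=-5.864: |R|=1.03860 >1
Stable set (-5.5556, 0).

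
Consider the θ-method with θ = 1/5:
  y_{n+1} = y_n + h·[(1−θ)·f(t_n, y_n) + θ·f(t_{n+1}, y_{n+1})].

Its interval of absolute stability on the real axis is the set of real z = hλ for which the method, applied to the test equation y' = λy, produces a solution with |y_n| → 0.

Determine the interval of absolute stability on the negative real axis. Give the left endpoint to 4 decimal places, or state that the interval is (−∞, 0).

(-3.3333, 0).

On y'=λy, z=hλ:
  y_{n+1} = y_n + z·[4/5·y_n + 1/5·y_{n+1}] ⇒ (1 − 1/5z)y_{n+1} = (1 + 4/5z)y_n
  so R(z) = (1 + 4/5z)/(1 − 1/5z).

Need |R(x)|<1, x<0.
x=-1.53: |R|=0.1715
R=−1: 1+4/5x = −1+1/5x ⇒ -3/5x=2 ⇒ x=2/(-3/5)=-3.3333
Confirm numerically:
  x=-2.986: |R|=0.86952 <1
  x=-2.549: |R|=0.68830 <1
  x=-2.523: |R|=0.67686 <1
  x=-2.207: |R|=0.53115 <1
  x=-3.858: |R|=1.17769 >1
  x=-3.598: |R|=1.09235 >1
Stable set (-3.3333, 0).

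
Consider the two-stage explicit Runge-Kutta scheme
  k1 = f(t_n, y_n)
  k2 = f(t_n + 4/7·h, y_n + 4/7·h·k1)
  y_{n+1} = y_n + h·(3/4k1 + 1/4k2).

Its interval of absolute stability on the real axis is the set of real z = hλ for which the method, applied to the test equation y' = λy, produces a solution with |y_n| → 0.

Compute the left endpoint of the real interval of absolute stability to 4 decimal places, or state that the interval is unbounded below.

Set f=λy, z=hλ:
  k1=λy_n ⇒ h·k1=z·y_n;  k2=λ(1+4/7z)y_n ⇒ h·k2=z(1+4/7z)y_n
  y_{n+1}/y_n = 1 + 3/4z + 1/4z(1+4/7z) = 1 + z + 1/7z²
  R(z) = 1 + z + 1/7z².

Find x<0 with |R(x)|<1.
x=-0.4: |R|=0.6229
R=1: x+1/7x²=0 ⇒ x=−7=-7.0000; min R=1−1/(4·1/7)=-0.7500>−1
Confirm numerically:
  x=-4.989: |R|=0.43327 <1
  x=-4.754: |R|=0.52535 <1
  x=-4.648: |R|=0.56173 <1
  x=-2.876: |R|=0.69437 <1
  x=-7.547: |R|=1.58974 >1
  x=-7.131: |R|=1.13345 >1
  x=-7.025: |R|=1.02509 >1
Interval (-7.0000, 0).

left endpoint -7.0000.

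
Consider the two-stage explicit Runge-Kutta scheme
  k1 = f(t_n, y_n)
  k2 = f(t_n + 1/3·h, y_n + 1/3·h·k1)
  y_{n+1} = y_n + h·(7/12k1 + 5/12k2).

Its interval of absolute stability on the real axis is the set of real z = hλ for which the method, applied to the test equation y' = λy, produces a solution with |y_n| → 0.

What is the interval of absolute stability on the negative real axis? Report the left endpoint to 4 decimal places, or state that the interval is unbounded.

Set f=λy, z=hλ:
  k1=λy_n ⇒ h·k1=z·y_n;  k2=λ(1+1/3z)y_n ⇒ h·k2=z(1+1/3z)y_n
  y_{n+1}/y_n = 1 + 7/12z + 5/12z(1+1/3z) = 1 + z + 5/36z²
  ⇒ R(z) = 1 + z + 5/36z².

Solve |R(x)|<1 on ℝ⁻.
x=-1.22: |R|=0.0133
R=1: x+5/36x²=0 ⇒ x=−36/5=-7.2000; min R=1−1/(4·5/36)=-0.8000>−1
Confirm numerically:
  x=-7.170: |R|=0.97013 <1
  x=-6.409: |R|=0.29590 <1
  x=-6.283: |R|=0.19979 <1
  x=-6.054: |R|=0.03641 <1
  x=-7.487: |R|=1.29844 >1
  x=-7.461: |R|=1.27046 >1
  x=-7.410: |R|=1.21613 >1
So |R|<1 on (-7.2000, 0).

z∈(-7.2000,0).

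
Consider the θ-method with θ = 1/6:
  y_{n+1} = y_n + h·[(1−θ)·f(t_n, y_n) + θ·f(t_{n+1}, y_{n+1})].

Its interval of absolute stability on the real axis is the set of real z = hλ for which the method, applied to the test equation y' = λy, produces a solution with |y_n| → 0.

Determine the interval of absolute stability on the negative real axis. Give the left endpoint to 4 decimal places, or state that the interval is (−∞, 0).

Set f=λy, z=hλ:
  y_{n+1} = y_n + z·[5/6·y_n + 1/6·y_{n+1}] ⇒ (1 − 1/6z)y_{n+1} = (1 + 5/6z)y_n
  R(z) = (1 + 5/6z)/(1 − 1/6z).

Solve |R(x)|<1 on ℝ⁻.
x=-0.85: |R|=0.2555
R=−1: 1+5/6x = −1+1/6x ⇒ -2/3x=2 ⇒ x=2/(-2/3)=-3.0000
Confirm numerically:
  x=-2.828: |R|=0.92207 <1
  x=-2.312: |R|=0.66891 <1
  x=-1.726: |R|=0.34041 <1
  x=-3.563: |R|=1.23549 >1
  x=-3.327: |R|=1.14024 >1
Stable set (-3.0000, 0).

(-3.0000, 0).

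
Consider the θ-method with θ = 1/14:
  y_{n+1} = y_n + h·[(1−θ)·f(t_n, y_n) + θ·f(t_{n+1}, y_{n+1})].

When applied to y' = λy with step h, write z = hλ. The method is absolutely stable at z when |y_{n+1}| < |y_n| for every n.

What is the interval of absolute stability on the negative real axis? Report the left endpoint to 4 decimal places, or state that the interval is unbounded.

(-2.3333, 0).

With y'=λy (z=hλ):
  y_{n+1} = y_n + z·[13/14·y_n + 1/14·y_{n+1}] ⇒ (1 − 1/14z)y_{n+1} = (1 + 13/14z)y_n
  R(z) = (1 + 13/14z)/(1 − 1/14z).

Need |R(x)|<1, x<0.
x=-0.83: |R|=0.2165
R=−1: 1+13/14x = −1+1/14x ⇒ -6/7x=2 ⇒ x=2/(-6/7)=-2.3333
Confirm numerically:
  x=-1.633: |R|=0.46242 <1
  x=-1.538: |R|=0.38576 <1
  x=-1.008: |R|=0.05970 <1
  x=-2.866: |R|=1.37899 >1
  x=-2.359: |R|=1.01883 >1
So |R|<1 on (-2.3333, 0).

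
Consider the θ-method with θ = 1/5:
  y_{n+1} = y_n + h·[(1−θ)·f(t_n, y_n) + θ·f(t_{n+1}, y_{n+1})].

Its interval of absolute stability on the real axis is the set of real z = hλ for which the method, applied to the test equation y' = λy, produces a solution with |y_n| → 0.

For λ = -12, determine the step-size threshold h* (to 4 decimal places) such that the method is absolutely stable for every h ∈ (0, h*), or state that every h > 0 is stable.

(-3.3333,0); λ=-12 ⇒ h* = (10/3)/12 = 0.2778.

With y'=λy (z=hλ):
  y_{n+1} = y_n + z·[4/5·y_n + 1/5·y_{n+1}] ⇒ (1 − 1/5z)y_{n+1} = (1 + 4/5z)y_n
  so R(z) = (1 + 4/5z)/(1 − 1/5z).

Boundary: |R(x)|=1, x<0.
x=-1.68: |R|=0.2575
R=−1: 1+4/5x = −1+1/5x ⇒ -3/5x=2 ⇒ x=2/(-3/5)=-3.3333
Confirm numerically:
  x=-2.621: |R|=0.71959 <1
  x=-2.310: |R|=0.58003 <1
  x=-1.610: |R|=0.21785 <1
  x=-3.704: |R|=1.12776 >1
  x=-3.473: |R|=1.04945 >1
Interval (-3.3333, 0).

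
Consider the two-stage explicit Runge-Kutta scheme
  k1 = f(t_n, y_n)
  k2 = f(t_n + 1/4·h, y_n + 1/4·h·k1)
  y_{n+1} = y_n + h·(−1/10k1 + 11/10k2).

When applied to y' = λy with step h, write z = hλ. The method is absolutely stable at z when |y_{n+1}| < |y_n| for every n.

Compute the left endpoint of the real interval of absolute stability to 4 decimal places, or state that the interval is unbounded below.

On y'=λy, z=hλ:
  k1=λy_n ⇒ h·k1=z·y_n;  k2=λ(1+1/4z)y_n ⇒ h·k2=z(1+1/4z)y_n
  y_{n+1}/y_n = 1 − 1/10z + 11/10z(1+1/4z) = 1 + z + 11/40z²
  R(z) = 1 + z + 11/40z².

Find x<0 with |R(x)|<1.
x=-1.3: |R|=0.1648
R=1: x+11/40x²=0 ⇒ x=−40/11=-3.6364; min R=1−1/(4·11/40)=0.0909>−1
Confirm numerically:
  x=-3.385: |R|=0.76601 <1
  x=-2.638: |R|=0.27574 <1
  x=-2.458: |R|=0.20349 <1
  x=-2.179: |R|=0.12671 <1
  x=-4.181: |R|=1.62621 >1
  x=-4.135: |R|=1.56701 >1
  x=-3.965: |R|=1.35834 >1
Interval (-3.6364, 0).

z* = -3.6364.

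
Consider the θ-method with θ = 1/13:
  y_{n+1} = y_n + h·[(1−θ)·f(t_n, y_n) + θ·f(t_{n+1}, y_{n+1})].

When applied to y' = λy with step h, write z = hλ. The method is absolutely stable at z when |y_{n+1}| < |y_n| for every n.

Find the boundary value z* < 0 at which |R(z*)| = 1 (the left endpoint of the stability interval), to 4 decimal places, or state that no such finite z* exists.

z* = -2.3636.

With y'=λy (z=hλ):
  y_{n+1} = y_n + z·[12/13·y_n + 1/13·y_{n+1}] ⇒ (1 − 1/13z)y_{n+1} = (1 + 12/13z)y_n
  Hence R(z) = (1 + 12/13z)/(1 − 1/13z).

Find x<0 with |R(x)|<1.
x=-0.6: |R|=0.4265
R=−1: 1+12/13x = −1+1/13x ⇒ -11/13x=2 ⇒ x=2/(-11/13)=-2.3636
Confirm numerically:
  x=-2.211: |R|=0.88962 <1
  x=-1.966: |R|=0.70774 <1
  x=-1.672: |R|=0.48146 <1
  x=-2.878: |R|=1.35634 >1
  x=-2.535: |R|=1.12134 >1
  x=-2.404: |R|=1.02882 >1
Stable set (-2.3636, 0).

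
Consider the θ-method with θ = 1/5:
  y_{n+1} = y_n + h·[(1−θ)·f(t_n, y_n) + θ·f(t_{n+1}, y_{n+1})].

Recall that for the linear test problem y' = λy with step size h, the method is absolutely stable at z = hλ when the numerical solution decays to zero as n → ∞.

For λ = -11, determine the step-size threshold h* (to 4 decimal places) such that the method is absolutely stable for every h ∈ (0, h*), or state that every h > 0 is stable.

Test eqn y'=λy, z=hλ:
  y_{n+1} = y_n + z·[4/5·y_n + 1/5·y_{n+1}] ⇒ (1 − 1/5z)y_{n+1} = (1 + 4/5z)y_n
  Hence R(z) = (1 + 4/5z)/(1 − 1/5z).

Need |R(x)|<1, x<0.
x=-1.64: |R|=0.2349
R=−1: 1+4/5x = −1+1/5x ⇒ -3/5x=2 ⇒ x=2/(-3/5)=-3.3333
Confirm numerically:
  x=-2.887: |R|=0.83023 <1
  x=-2.772: |R|=0.78332 <1
  x=-2.693: |R|=0.75029 <1
  x=-1.790: |R|=0.31811 <1
  x=-3.918: |R|=1.19668 >1
  x=-3.612: |R|=1.09707 >1
  x=-3.479: |R|=1.05154 >1
Stable set (-3.3333, 0).

(-3.3333,0); λ=-11 ⇒ h* = (10/3)/11 = 0.3030.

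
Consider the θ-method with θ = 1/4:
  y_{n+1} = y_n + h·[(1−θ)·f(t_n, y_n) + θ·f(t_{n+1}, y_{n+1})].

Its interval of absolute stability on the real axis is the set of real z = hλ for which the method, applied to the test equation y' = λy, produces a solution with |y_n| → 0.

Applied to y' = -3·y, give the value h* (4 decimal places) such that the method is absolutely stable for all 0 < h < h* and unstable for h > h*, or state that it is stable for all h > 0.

Test eqn y'=λy, z=hλ:
  y_{n+1} = y_n + z·[3/4·y_n + 1/4·y_{n+1}] ⇒ (1 − 1/4z)y_{n+1} = (1 + 3/4z)y_n
  so R(z) = (1 + 3/4z)/(1 − 1/4z).

Need |R(x)|<1, x<0.
x=-1.18: |R|=0.0888
R=−1: 1+3/4x = −1+1/4x ⇒ -1/2x=2 ⇒ x=2/(-1/2)=-4.0000
Confirm numerically:
  x=-2.714: |R|=0.61692 <1
  x=-2.572: |R|=0.56543 <1
  x=-1.816: |R|=0.24897 <1
  x=-4.408: |R|=1.09705 >1
  x=-4.116: |R|=1.02859 >1
So |R|<1 on (-4.0000, 0).

(-4.0000,0); λ=-3 ⇒ h* = (4)/3 = 1.3333.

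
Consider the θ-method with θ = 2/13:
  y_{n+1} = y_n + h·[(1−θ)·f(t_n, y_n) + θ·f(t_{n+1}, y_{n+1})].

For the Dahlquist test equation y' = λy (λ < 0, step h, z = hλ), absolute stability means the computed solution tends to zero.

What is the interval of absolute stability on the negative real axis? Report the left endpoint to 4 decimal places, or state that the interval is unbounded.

With y'=λy (z=hλ):
  y_{n+1} = y_n + z·[11/13·y_n + 2/13·y_{n+1}] ⇒ (1 − 2/13z)y_{n+1} = (1 + 11/13z)y_n
  R(z) = (1 + 11/13z)/(1 − 2/13z).

Boundary: |R(x)|=1, x<0.
x=-1.7: |R|=0.3476
R=−1: 1+11/13x = −1+2/13x ⇒ -9/13x=2 ⇒ x=2/(-9/13)=-2.8889
Confirm numerically:
  x=-2.042: |R|=0.55385 <1
  x=-1.523: |R|=0.23389 <1
  x=-1.367: |R|=0.12946 <1
  x=-3.458: |R|=1.25718 >1
  x=-3.202: |R|=1.14523 >1
  x=-2.930: |R|=1.01962 >1
Stable set (-2.8889, 0).

(-2.8889, 0).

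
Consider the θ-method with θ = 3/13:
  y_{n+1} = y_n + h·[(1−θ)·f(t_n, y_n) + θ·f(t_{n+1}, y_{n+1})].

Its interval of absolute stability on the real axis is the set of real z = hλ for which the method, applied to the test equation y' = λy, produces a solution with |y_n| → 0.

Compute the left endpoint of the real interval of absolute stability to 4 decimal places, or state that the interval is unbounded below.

Test eqn y'=λy, z=hλ:
  y_{n+1} = y_n + z·[10/13·y_n + 3/13·y_{n+1}] ⇒ (1 − 3/13z)y_{n+1} = (1 + 10/13z)y_n
  ⇒ R(z) = (1 + 10/13z)/(1 − 3/13z).

Boundary: |R(x)|=1, x<0.
x=-0.9: |R|=0.2548
R=−1: 1+10/13x = −1+3/13x ⇒ -7/13x=2 ⇒ x=2/(-7/13)=-3.7143
Confirm numerically:
  x=-3.615: |R|=0.97085 <1
  x=-3.264: |R|=0.86171 <1
  x=-2.153: |R|=0.43836 <1
  x=-4.311: |R|=1.16107 >1
  x=-4.181: |R|=1.12790 >1
  x=-4.030: |R|=1.08808 >1
Interval (-3.7143, 0).

left endpoint -3.7143.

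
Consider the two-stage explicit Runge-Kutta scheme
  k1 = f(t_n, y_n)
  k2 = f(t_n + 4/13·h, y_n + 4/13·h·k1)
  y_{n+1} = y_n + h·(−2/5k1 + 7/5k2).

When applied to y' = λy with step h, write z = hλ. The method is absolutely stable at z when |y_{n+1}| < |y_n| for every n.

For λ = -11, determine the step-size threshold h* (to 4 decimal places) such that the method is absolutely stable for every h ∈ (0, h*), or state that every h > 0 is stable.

With y'=λy (z=hλ):
  k1=λy_n ⇒ h·k1=z·y_n;  k2=λ(1+4/13z)y_n ⇒ h·k2=z(1+4/13z)y_n
  y_{n+1}/y_n = 1 − 2/5z + 7/5z(1+4/13z) = 1 + z + 28/65z²
  R(z) = 1 + z + 28/65z².

Solve |R(x)|<1 on ℝ⁻.
x=-0.49: |R|=0.6134
R=1: x+28/65x²=0 ⇒ x=−65/28=-2.3214; min R=1−1/(4·28/65)=0.4196>−1
Confirm numerically:
  x=-1.736: |R|=0.56221 <1
  x=-1.707: |R|=0.54820 <1
  x=-1.195: |R|=0.42015 <1
  x=-2.605: |R|=1.31821 >1
  x=-2.518: |R|=1.21322 >1
  x=-2.484: |R|=1.17396 >1
So |R|<1 on (-2.3214, 0).

(-2.3214,0); λ=-11 ⇒ h* = (65/28)/11 = 0.2110.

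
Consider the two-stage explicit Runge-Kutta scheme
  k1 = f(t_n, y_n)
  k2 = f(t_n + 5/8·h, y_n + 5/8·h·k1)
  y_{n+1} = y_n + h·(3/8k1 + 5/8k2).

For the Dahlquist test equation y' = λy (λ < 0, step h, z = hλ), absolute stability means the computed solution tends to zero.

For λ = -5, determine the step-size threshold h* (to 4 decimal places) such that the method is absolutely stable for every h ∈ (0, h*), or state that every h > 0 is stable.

Test eqn y'=λy, z=hλ:
  k1=λy_n ⇒ h·k1=z·y_n;  k2=λ(1+5/8z)y_n ⇒ h·k2=z(1+5/8z)y_n
  y_{n+1}/y_n = 1 + 3/8z + 5/8z(1+5/8z) = 1 + z + 25/64z²
  R(z) = 1 + z + 25/64z².

Boundary: |R(x)|=1, x<0.
x=-1.53: |R|=0.3844
R=1: x+25/64x²=0 ⇒ x=−64/25=-2.5600; min R=1−1/(4·25/64)=0.3600>−1
Confirm numerically:
  x=-2.534: |R|=0.97426 <1
  x=-2.150: |R|=0.65566 <1
  x=-1.944: |R|=0.53223 <1
  x=-3.071: |R|=1.61300 >1
  x=-2.948: |R|=1.44681 >1
Interval (-2.5600, 0).

(-2.5600,0); λ=-5 ⇒ h* = (64/25)/5 = 0.5120.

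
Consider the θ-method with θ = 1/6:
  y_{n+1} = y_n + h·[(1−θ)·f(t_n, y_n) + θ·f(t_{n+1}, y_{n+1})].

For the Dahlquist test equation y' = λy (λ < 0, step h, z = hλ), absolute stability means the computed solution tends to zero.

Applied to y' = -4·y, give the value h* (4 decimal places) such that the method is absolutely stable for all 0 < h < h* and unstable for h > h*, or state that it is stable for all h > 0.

On y'=λy, z=hλ:
  y_{n+1} = y_n + z·[5/6·y_n + 1/6·y_{n+1}] ⇒ (1 − 1/6z)y_{n+1} = (1 + 5/6z)y_n
  Hence R(z) = (1 + 5/6z)/(1 − 1/6z).

Boundary: |R(x)|=1, x<0.
x=-1.07: |R|=0.0919
R=−1: 1+5/6x = −1+1/6x ⇒ -2/3x=2 ⇒ x=2/(-2/3)=-3.0000
Confirm numerically:
  x=-2.588: |R|=0.80810 <1
  x=-2.474: |R|=0.75171 <1
  x=-1.487: |R|=0.19167 <1
  x=-1.228: |R|=0.01937 <1
  x=-3.480: |R|=1.20253 >1
  x=-3.062: |R|=1.02737 >1
  x=-3.032: |R|=1.01417 >1
Interval (-3.0000, 0).

(-3.0000,0); λ=-4 ⇒ h* = (3)/4 = 0.7500.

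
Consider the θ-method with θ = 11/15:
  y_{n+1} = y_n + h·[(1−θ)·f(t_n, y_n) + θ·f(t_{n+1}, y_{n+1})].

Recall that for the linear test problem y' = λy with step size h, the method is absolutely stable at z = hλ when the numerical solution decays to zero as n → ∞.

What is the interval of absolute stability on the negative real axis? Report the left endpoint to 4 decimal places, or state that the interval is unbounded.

interval (−∞, 0).

Set f=λy, z=hλ:
  y_{n+1} = y_n + z·[4/15·y_n + 11/15·y_{n+1}] ⇒ (1 − 11/15z)y_{n+1} = (1 + 4/15z)y_n
  ⇒ R(z) = (1 + 4/15z)/(1 − 11/15z).

Need |R(x)|<1, x<0.
x=-1.14: |R|=0.3791
x=-2: |R|=0.1892
x=-10: |R|=0.2000
x=-100: |R|=0.3453
θ=11/15≥1/2 ⇒ |1+4/15x|<|1−11/15x| ∀x<0 ⇒ interval (−∞,0).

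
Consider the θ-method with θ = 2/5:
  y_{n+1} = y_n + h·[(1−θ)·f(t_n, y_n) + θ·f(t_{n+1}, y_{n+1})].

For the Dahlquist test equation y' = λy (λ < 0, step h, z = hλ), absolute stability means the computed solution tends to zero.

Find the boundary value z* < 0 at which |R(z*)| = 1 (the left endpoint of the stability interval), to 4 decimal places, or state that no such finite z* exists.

left endpoint -10.0000.

With y'=λy (z=hλ):
  y_{n+1} = y_n + z·[3/5·y_n + 2/5·y_{n+1}] ⇒ (1 − 2/5z)y_{n+1} = (1 + 3/5z)y_n
  R(z) = (1 + 3/5z)/(1 − 2/5z).

Boundary: |R(x)|=1, x<0.
x=-0.84: |R|=0.3713
R=−1: 1+3/5x = −1+2/5x ⇒ -1/5x=2 ⇒ x=2/(-1/5)=-10.0000
Confirm numerically:
  x=-9.644: |R|=0.98534 <1
  x=-7.337: |R|=0.86464 <1
  x=-5.226: |R|=0.69104 <1
  x=-10.534: |R|=1.02048 >1
  x=-10.460: |R|=1.01775 >1
So |R|<1 on (-10.0000, 0).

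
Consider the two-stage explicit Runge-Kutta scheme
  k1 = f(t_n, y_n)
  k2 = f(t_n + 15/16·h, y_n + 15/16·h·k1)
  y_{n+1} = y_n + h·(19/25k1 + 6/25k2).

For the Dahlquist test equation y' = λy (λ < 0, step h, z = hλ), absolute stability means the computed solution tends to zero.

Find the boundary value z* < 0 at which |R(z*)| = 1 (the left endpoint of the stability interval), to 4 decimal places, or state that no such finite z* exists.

On y'=λy, z=hλ:
  k1=λy_n ⇒ h·k1=z·y_n;  k2=λ(1+15/16z)y_n ⇒ h·k2=z(1+15/16z)y_n
  y_{n+1}/y_n = 1 + 19/25z + 6/25z(1+15/16z) = 1 + z + 9/40z²
  Hence R(z) = 1 + z + 9/40z².

Need |R(x)|<1, x<0.
x=-1.53: |R|=0.0033
R=1: x+9/40x²=0 ⇒ x=−40/9=-4.4444; min R=1−1/(4·9/40)=-0.1111>−1
Confirm numerically:
  x=-3.904: |R|=0.52527 <1
  x=-3.351: |R|=0.17557 <1
  x=-2.083: |R|=0.10675 <1
  x=-4.984: |R|=1.60506 >1
  x=-4.849: |R|=1.44138 >1
So |R|<1 on (-4.4444, 0).

z* = -4.4444.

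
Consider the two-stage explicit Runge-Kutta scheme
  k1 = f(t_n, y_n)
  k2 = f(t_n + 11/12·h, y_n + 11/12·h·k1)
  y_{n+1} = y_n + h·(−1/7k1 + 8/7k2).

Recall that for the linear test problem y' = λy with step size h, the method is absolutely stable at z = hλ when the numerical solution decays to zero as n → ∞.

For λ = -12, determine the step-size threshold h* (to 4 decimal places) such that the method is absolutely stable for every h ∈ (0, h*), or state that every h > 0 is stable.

On y'=λy, z=hλ:
  k1=λy_n ⇒ h·k1=z·y_n;  k2=λ(1+11/12z)y_n ⇒ h·k2=z(1+11/12z)y_n
  y_{n+1}/y_n = 1 − 1/7z + 8/7z(1+11/12z) = 1 + z + 22/21z²
  Hence R(z) = 1 + z + 22/21z².

Need |R(x)|<1, x<0.
x=-1.29: |R|=1.4533
R=1: x+22/21x²=0 ⇒ x=−21/22=-0.9545; min R=1−1/(4·22/21)=0.7614>−1
Confirm numerically:
  x=-0.900: |R|=0.94857 <1
  x=-0.879: |R|=0.93043 <1
  x=-0.555: |R|=0.76769 <1
  x=-1.401: |R|=1.65527 >1
  x=-1.112: |R|=1.18343 >1
Stable set (-0.9545, 0).

(-0.9545,0); λ=-12 ⇒ h* = (21/22)/12 = 0.0795.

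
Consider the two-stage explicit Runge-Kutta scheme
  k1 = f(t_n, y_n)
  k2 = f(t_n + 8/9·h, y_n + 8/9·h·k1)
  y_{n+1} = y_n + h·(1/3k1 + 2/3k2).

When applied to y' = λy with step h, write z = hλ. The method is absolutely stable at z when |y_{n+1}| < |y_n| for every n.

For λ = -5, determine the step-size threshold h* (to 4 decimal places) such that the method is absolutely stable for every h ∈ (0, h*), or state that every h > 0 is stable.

(-1.6875,0); λ=-5 ⇒ h* = (27/16)/5 = 0.3375.

Test eqn y'=λy, z=hλ:
  k1=λy_n ⇒ h·k1=z·y_n;  k2=λ(1+8/9z)y_n ⇒ h·k2=z(1+8/9z)y_n
  y_{n+1}/y_n = 1 + 1/3z + 2/3z(1+8/9z) = 1 + z + 16/27z²
  Hence R(z) = 1 + z + 16/27z².

Solve |R(x)|<1 on ℝ⁻.
x=-1.3: |R|=0.7015
R=1: x+16/27x²=0 ⇒ x=−27/16=-1.6875; min R=1−1/(4·16/27)=0.5781>−1
Confirm numerically:
  x=-1.638: |R|=0.95195 <1
  x=-0.725: |R|=0.58648 <1
  x=-0.690: |R|=0.59213 <1
  x=-2.241: |R|=1.73505 >1
  x=-2.102: |R|=1.51631 >1
  x=-2.073: |R|=1.47357 >1
So |R|<1 on (-1.6875, 0).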